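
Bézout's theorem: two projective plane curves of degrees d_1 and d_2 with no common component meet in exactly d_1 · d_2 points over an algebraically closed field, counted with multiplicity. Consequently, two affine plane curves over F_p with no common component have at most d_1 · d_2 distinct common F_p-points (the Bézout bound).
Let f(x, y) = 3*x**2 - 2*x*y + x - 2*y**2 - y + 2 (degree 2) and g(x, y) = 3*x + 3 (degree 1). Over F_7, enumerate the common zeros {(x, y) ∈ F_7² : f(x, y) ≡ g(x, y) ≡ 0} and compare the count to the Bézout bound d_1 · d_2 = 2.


Common zeros: ∅; count = 0; Bézout bound = 2.

deg(f) = 2, deg(g) = 1, so Bézout bound = 2.
Scan x ∈ F_7. For each x, list the y ∈ F_7 with f(x, y) ≡ 0 and those with g(x, y) ≡ 0 (mod 7); the common zeros in that column are the intersection.
  x = 0: f ≡ 0 at y ∈ ∅; g ≡ 0 at y ∈ ∅; common: ∅.
  x = 1: f ≡ 0 at y ∈ {3, 6}; g ≡ 0 at y ∈ ∅; common: ∅.
  x = 2: f ≡ 0 at y ∈ ∅; g ≡ 0 at y ∈ ∅; common: ∅.
  x = 3: f ≡ 0 at y ∈ {3, 4}; g ≡ 0 at y ∈ ∅; common: ∅.
  x = 4: f ≡ 0 at y ∈ {2, 4}; g ≡ 0 at y ∈ ∅; common: ∅.
  x = 5: f ≡ 0 at y ∈ {6}; g ≡ 0 at y ∈ ∅; common: ∅.
  x = 6: f ≡ 0 at y ∈ ∅; g ≡ 0 at y ∈ {0, 1, 2, 3, 4, 5, 6}; common: ∅.
Collecting: common zeros = ∅, so the count is 0.
Comparison with the Bézout bound: 0 ≤ 2 = deg(f)·deg(g), as expected for curves with no common component (the affine F_7-count falls short of the bound because intersections may lie at infinity, over extension fields, or carry multiplicity).


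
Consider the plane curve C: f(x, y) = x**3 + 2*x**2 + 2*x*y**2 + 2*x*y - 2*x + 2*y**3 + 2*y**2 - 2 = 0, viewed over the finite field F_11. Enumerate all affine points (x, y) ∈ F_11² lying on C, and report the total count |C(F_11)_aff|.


Affine F_11-points: {(0, 2), (2, 1), (2, 6), (3, 5), (5, 1), (5, 7), (5, 8), (7, 8), (8, 8), (10, 4), (10, 9)}; count = 11.

For each of the 121 pairs (x, y) ∈ F_11², evaluate f(x, y) mod 11. Record the zeros.
  x = 0: [0↦9, 1↦2, 2↦0, 3↦4, 4↦4, 5↦1, 6↦7, 7↦1, 8↦6, 9↦1, 10↦9]  zeros at y ∈ {2}
  x = 1: [0↦10, 1↦7, 2↦2, 3↦7, 4↦1, 5↦7, 6↦4, 7↦4, 8↦8, 9↦6, 10↦10]  zeros at y ∈ ∅
  x = 2: [0↦10, 1↦0, 2↦3, 3↦9, 4↦8, 5↦1, 6↦0, 7↦6, 8↦9, 9↦10, 10↦10]  zeros at y ∈ {1, 6}
  x = 3: [0↦4, 1↦9, 2↦9, 3↦5, 4↦9, 5↦0, 6↦1, 7↦2, 8↦4, 9↦8, 10↦4]  zeros at y ∈ {5}
  x = 4: [0↦9, 1↦7, 2↦4, 3↦1, 4↦10, 5↦10, 6↦2, 7↦9, 8↦10, 9↦6, 10↦9]  zeros at y ∈ ∅
  x = 5: [0↦9, 1↦0, 2↦5, 3↦3, 4↦6, 5↦4, 6↦9, 7↦0, 8↦0, 9↦10, 10↦9]  zeros at y ∈ {1, 7, 8}
  x = 6: [0↦10, 1↦5, 2↦7, 3↦6, 4↦3, 5↦10, 6↦6, 7↦3, 8↦2, 9↦4, 10↦10]  zeros at y ∈ ∅
  x = 7: [0↦7, 1↦6, 2↦5, 3↦5, 4↦7, 5↦1, 6↦10, 7↦2, 8↦0, 9↦5, 10↦7]  zeros at y ∈ {8}
  x = 8: [0↦6, 1↦9, 2↦5, 3↦6, 4↦2, 5↦5, 6↦5, 7↦3, 8↦0, 9↦8, 10↦6]  zeros at y ∈ {8}
  x = 9: [0↦2, 1↦9, 2↦2, 3↦4, 4↦5, 5↦6, 6↦8, 7↦1, 8↦8, 9↦8, 10↦2]  zeros at y ∈ ∅
  x = 10: [0↦1, 1↦1, 2↦2, 3↦5, 4↦0, 5↦10, 6↦3, 7↦2, 8↦8, 9↦0, 10↦1]  zeros at y ∈ {4, 9}
Collecting zeros: affine points = {(0, 2), (2, 1), (2, 6), (3, 5), (5, 1), (5, 7), (5, 8), (7, 8), (8, 8), (10, 4), (10, 9)}.
Total count |C(F_11)_aff| = 11.


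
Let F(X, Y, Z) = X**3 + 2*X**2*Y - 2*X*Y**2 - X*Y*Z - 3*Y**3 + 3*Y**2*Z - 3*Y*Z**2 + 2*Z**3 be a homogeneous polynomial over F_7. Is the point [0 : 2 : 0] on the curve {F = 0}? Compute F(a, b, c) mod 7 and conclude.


F(0,2,0) ≡ 4 (mod 7); P is NOT on the curve.

Evaluate F(0, 2, 0) term-by-term (mod 7).
  X**3 ↦ 1·0·1·1 = 0
  2*X**2*Y ↦ 2·0·2·1 = 0
  -2*X*Y**2 ↦ -2·0·4·1 = 0
  -X*Y*Z ↦ -1·0·2·0 = 0
  -3*Y**3 ↦ -3·1·8·1 = -24
  3*Y**2*Z ↦ 3·1·4·0 = 0
  -3*Y*Z**2 ↦ -3·1·2·0 = 0
  2*Z**3 ↦ 2·1·1·0 = 0
Sum: F(0, 2, 0) = (0) + (0) + (0) + (0) + (-24) + (0) + (0) + (0) = -24.
Reducing mod 7: -24 ≡ 4 (mod 7).
Since F(a, b, c) ≡ 4 ≠ 0 (mod 7), P does NOT lie on the curve.


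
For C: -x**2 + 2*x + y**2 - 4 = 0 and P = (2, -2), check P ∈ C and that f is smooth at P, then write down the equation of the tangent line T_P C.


Tangent line at P: -2*x - 4*y - 4 = 0.

Step 1: f(2, -2) = 0, so P lies on C.
Step 2: partial derivatives
  f_x(x, y) = 2 - 2*x, f_y(x, y) = 2*y.
  f_x(P) = -2, f_y(P) = -4 (gradient nonzero, so P is smooth).
Step 3: tangent line at P: -2·(x − 2) + -4·(y − -2) = 0.
Expanding: -2*x - 4*y - 4 = 0.


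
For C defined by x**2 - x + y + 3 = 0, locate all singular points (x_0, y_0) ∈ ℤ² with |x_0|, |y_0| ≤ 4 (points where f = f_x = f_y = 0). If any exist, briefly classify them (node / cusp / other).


No singular points in the scanned grid; C is smooth there.

Compute partial derivatives:
  f_x = 2*x - 1.
  f_y = 1.
f_y = 1 is a nonzero constant, so f_y never vanishes: no point (x, y) can satisfy f = f_x = f_y = 0. In particular no (x, y) ∈ {−4, ..., 4}² is singular; the curve is smooth.


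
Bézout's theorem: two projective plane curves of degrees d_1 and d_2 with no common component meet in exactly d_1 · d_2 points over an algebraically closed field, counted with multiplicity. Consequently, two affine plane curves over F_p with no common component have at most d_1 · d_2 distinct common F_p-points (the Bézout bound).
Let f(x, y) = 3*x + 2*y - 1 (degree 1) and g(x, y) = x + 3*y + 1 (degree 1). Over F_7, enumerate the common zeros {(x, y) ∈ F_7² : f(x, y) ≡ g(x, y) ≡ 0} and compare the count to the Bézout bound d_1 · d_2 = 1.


Common zeros: ∅; count = 0; Bézout bound = 1.

deg(f) = 1, deg(g) = 1, so Bézout bound = 1.
Scan x ∈ F_7. For each x, list the y ∈ F_7 with f(x, y) ≡ 0 and those with g(x, y) ≡ 0 (mod 7); the common zeros in that column are the intersection.
  x = 0: f ≡ 0 at y ∈ {4}; g ≡ 0 at y ∈ {2}; common: ∅.
  x = 1: f ≡ 0 at y ∈ {6}; g ≡ 0 at y ∈ {4}; common: ∅.
  x = 2: f ≡ 0 at y ∈ {1}; g ≡ 0 at y ∈ {6}; common: ∅.
  x = 3: f ≡ 0 at y ∈ {3}; g ≡ 0 at y ∈ {1}; common: ∅.
  x = 4: f ≡ 0 at y ∈ {5}; g ≡ 0 at y ∈ {3}; common: ∅.
  x = 5: f ≡ 0 at y ∈ {0}; g ≡ 0 at y ∈ {5}; common: ∅.
  x = 6: f ≡ 0 at y ∈ {2}; g ≡ 0 at y ∈ {0}; common: ∅.
Collecting: common zeros = ∅, so the count is 0.
Comparison with the Bézout bound: 0 ≤ 1 = deg(f)·deg(g), as expected for curves with no common component (the affine F_7-count falls short of the bound because intersections may lie at infinity, over extension fields, or carry multiplicity).


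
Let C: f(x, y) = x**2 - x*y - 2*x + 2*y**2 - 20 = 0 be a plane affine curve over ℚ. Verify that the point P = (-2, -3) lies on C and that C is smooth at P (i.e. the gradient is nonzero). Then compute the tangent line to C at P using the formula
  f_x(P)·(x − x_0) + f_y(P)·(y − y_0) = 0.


Tangent line at P: -3*x - 10*y - 36 = 0.

Step 1: f(-2, -3) = 0, so P lies on C.
Step 2: partial derivatives
  f_x(x, y) = 2*x - y - 2, f_y(x, y) = -x + 4*y.
  f_x(P) = -3, f_y(P) = -10 (gradient nonzero, so P is smooth).
Step 3: tangent line at P: -3·(x − -2) + -10·(y − -3) = 0.
Expanding: -3*x - 10*y - 36 = 0.


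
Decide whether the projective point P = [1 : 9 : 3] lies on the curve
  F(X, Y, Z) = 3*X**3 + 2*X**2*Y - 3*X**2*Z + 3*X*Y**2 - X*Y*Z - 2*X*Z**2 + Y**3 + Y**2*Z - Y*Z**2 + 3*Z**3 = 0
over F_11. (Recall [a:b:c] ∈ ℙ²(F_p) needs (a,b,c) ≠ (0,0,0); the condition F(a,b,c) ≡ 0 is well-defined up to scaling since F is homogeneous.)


F(1,9,3) ≡ 5 (mod 11); P is NOT on the curve.

Evaluate F(1, 9, 3) term-by-term (mod 11).
  3*X**3 ↦ 3·1·1·1 = 3
  2*X**2*Y ↦ 2·1·9·1 = 18
  -3*X**2*Z ↦ -3·1·1·3 = -9
  3*X*Y**2 ↦ 3·1·81·1 = 243
  -X*Y*Z ↦ -1·1·9·3 = -27
  -2*X*Z**2 ↦ -2·1·1·9 = -18
  Y**3 ↦ 1·1·729·1 = 729
  Y**2*Z ↦ 1·1·81·3 = 243
  -Y*Z**2 ↦ -1·1·9·9 = -81
  3*Z**3 ↦ 3·1·1·27 = 81
Sum: F(1, 9, 3) = (3) + (18) + (-9) + (243) + (-27) + (-18) + (729) + (243) + (-81) + (81) = 1182.
Reducing mod 11: 1182 ≡ 5 (mod 11).
Since F(a, b, c) ≡ 5 ≠ 0 (mod 11), P does NOT lie on the curve.


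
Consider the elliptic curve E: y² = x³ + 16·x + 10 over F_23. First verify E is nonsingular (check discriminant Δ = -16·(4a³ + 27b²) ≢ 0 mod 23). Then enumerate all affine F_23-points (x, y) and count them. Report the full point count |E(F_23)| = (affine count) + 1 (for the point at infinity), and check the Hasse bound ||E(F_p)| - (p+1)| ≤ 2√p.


Affine points = {(1, 2), (1, 21), (2, 2), (2, 21), (3, 4), (3, 19), (4, 0), (5, 10), (5, 13), (6, 0), (8, 11), (8, 12), (9, 3), (9, 20), (13, 0), (18, 9), (18, 14), (20, 2), (20, 21), (21, 4), (21, 19), (22, 4), (22, 19)}; affine count = 23; |E(F_23)| = 24.

Discriminant check: Δ ∝ 4a³ + 27b² = 4·16³ + 27·10² = 4·4096 + 27·100 ≡ 17 (mod 23). Nonzero ⇒ E is nonsingular.
For each x ∈ F_23, compute rhs = x³ + 16·x + 10 mod 23, then count y ∈ F_23 with y² ≡ rhs.
  x = 0: rhs = 10, matching y values: none (0 points).
  x = 1: rhs = 4, matching y values: 2, 21 (2 points).
  x = 2: rhs = 4, matching y values: 2, 21 (2 points).
  x = 3: rhs = 16, matching y values: 4, 19 (2 points).
  x = 4: rhs = 0, matching y values: 0 (1 points).
  x = 5: rhs = 8, matching y values: 10, 13 (2 points).
  x = 6: rhs = 0, matching y values: 0 (1 points).
  x = 7: rhs = 5, matching y values: none (0 points).
  x = 8: rhs = 6, matching y values: 11, 12 (2 points).
  x = 9: rhs = 9, matching y values: 3, 20 (2 points).
  x = 10: rhs = 20, matching y values: none (0 points).
  x = 11: rhs = 22, matching y values: none (0 points).
  x = 12: rhs = 21, matching y values: none (0 points).
  x = 13: rhs = 0, matching y values: 0 (1 points).
  x = 14: rhs = 11, matching y values: none (0 points).
  x = 15: rhs = 14, matching y values: none (0 points).
  x = 16: rhs = 15, matching y values: none (0 points).
  x = 17: rhs = 20, matching y values: none (0 points).
  x = 18: rhs = 12, matching y values: 9, 14 (2 points).
  x = 19: rhs = 20, matching y values: none (0 points).
  x = 20: rhs = 4, matching y values: 2, 21 (2 points).
  x = 21: rhs = 16, matching y values: 4, 19 (2 points).
  x = 22: rhs = 16, matching y values: 4, 19 (2 points).
Total affine count: 23.
Full point count |E(F_23)| = 23 + 1 = 24.
Hasse bound: |24 − (23+1)| = |0| = 0 ≤ 2√23 ≈ 9.5917 ✓.


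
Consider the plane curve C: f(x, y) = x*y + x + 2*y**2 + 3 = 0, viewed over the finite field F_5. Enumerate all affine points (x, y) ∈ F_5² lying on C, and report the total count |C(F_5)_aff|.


Affine F_5-points: {(0, 1), (0, 4), (1, 3), (1, 4), (2, 0), (2, 4), (3, 2), (3, 4), (4, 4)}; count = 9.

For each of the 25 pairs (x, y) ∈ F_5², evaluate f(x, y) mod 5. Record the zeros.
  x = 0: [0↦3, 1↦0, 2↦1, 3↦1, 4↦0]  zeros at y ∈ {1, 4}
  x = 1: [0↦4, 1↦2, 2↦4, 3↦0, 4↦0]  zeros at y ∈ {3, 4}
  x = 2: [0↦0, 1↦4, 2↦2, 3↦4, 4↦0]  zeros at y ∈ {0, 4}
  x = 3: [0↦1, 1↦1, 2↦0, 3↦3, 4↦0]  zeros at y ∈ {2, 4}
  x = 4: [0↦2, 1↦3, 2↦3, 3↦2, 4↦0]  zeros at y ∈ {4}
Collecting zeros: affine points = {(0, 1), (0, 4), (1, 3), (1, 4), (2, 0), (2, 4), (3, 2), (3, 4), (4, 4)}.
Total count |C(F_5)_aff| = 9.


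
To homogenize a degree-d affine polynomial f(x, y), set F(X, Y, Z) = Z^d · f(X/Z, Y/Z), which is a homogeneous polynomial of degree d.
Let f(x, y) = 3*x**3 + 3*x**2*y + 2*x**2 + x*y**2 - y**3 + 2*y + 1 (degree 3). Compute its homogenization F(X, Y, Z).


F(X, Y, Z) = 3*X**3 + 3*X**2*Y + 2*X**2*Z + X*Y**2 - Y**3 + 2*Y*Z**2 + Z**3

deg(f) = 3.
Substitute x = X/Z, y = Y/Z into f, then multiply by Z^3.
  monomial 3·x^3·y^0 ↦ 3·X^3·Y^0·Z^0.
  monomial 3·x^2·y^1 ↦ 3·X^2·Y^1·Z^0.
  monomial 2·x^2·y^0 ↦ 2·X^2·Y^0·Z^1.
  monomial 1·x^1·y^2 ↦ 1·X^1·Y^2·Z^0.
  monomial -1·x^0·y^3 ↦ -1·X^0·Y^3·Z^0.
  monomial 2·x^0·y^1 ↦ 2·X^0·Y^1·Z^2.
  monomial 1·x^0·y^0 ↦ 1·X^0·Y^0·Z^3.
Collecting: F(X, Y, Z) = 3*X**3 + 3*X**2*Y + 2*X**2*Z + X*Y**2 - Y**3 + 2*Y*Z**2 + Z**3.


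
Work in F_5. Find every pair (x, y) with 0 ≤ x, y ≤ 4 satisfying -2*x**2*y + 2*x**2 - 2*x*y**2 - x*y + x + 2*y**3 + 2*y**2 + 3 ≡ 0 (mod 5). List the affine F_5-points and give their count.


Affine F_5-points: {(0, 3), (1, 1)}; count = 2.

For each of the 25 pairs (x, y) ∈ F_5², evaluate f(x, y) mod 5. Record the zeros.
  x = 0: [0↦3, 1↦2, 2↦2, 3↦0, 4↦3]  zeros at y ∈ {3}
  x = 1: [0↦1, 1↦0, 2↦1, 3↦1, 4↦2]  zeros at y ∈ {1}
  x = 2: [0↦3, 1↦3, 2↦1, 3↦4, 4↦4]  zeros at y ∈ ∅
  x = 3: [0↦4, 1↦1, 2↦2, 3↦4, 4↦4]  zeros at y ∈ ∅
  x = 4: [0↦4, 1↦4, 2↦4, 3↦1, 4↦2]  zeros at y ∈ ∅
Collecting zeros: affine points = {(0, 3), (1, 1)}.
Total count |C(F_5)_aff| = 2.


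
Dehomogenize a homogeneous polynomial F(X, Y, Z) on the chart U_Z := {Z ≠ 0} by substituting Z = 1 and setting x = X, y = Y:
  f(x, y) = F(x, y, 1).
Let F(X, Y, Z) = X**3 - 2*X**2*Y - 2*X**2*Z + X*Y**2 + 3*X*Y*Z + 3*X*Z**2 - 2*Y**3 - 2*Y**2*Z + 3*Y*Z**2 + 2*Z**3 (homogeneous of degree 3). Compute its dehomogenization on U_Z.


f(x, y) = x**3 - 2*x**2*y - 2*x**2 + x*y**2 + 3*x*y + 3*x - 2*y**3 - 2*y**2 + 3*y + 2

On U_Z we set Z = 1. Each monomial c·X^i·Y^j·Z^k in F becomes c·x^i·y^j·1^k = c·x^i·y^j.
Substituting Z = 1: F(X, Y, 1) = x**3 - 2*x**2*y - 2*x**2 + x*y**2 + 3*x*y + 3*x - 2*y**3 - 2*y**2 + 3*y + 2.
Note: deg(f) ≤ deg(F) = 3; strict inequality happens when F is divisible by Z (lost terms).


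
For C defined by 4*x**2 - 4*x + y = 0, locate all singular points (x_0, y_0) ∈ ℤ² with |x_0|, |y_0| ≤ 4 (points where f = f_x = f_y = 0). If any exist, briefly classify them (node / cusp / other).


No singular points in the scanned grid; C is smooth there.

Compute partial derivatives:
  f_x = 8*x - 4.
  f_y = 1.
f_y = 1 is a nonzero constant, so f_y never vanishes: no point (x, y) can satisfy f = f_x = f_y = 0. In particular no (x, y) ∈ {−4, ..., 4}² is singular; the curve is smooth.


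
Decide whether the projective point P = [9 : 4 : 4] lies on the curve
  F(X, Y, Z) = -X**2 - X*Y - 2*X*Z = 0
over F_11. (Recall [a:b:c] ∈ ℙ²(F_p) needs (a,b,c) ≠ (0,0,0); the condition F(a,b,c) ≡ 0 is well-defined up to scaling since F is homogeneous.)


F(9,4,4) ≡ 9 (mod 11); P is NOT on the curve.

Evaluate F(9, 4, 4) term-by-term (mod 11).
  -X**2 ↦ -1·81·1·1 = -81
  -X*Y ↦ -1·9·4·1 = -36
  -2*X*Z ↦ -2·9·1·4 = -72
Sum: F(9, 4, 4) = (-81) + (-36) + (-72) = -189.
Reducing mod 11: -189 ≡ 9 (mod 11).
Since F(a, b, c) ≡ 9 ≠ 0 (mod 11), P does NOT lie on the curve.


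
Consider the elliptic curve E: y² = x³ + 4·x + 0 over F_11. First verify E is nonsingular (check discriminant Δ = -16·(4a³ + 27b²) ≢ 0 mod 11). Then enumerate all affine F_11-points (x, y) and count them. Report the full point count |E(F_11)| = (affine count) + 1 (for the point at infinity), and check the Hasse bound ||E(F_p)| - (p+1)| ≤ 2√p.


Affine points = {(0, 0), (1, 4), (1, 7), (2, 4), (2, 7), (4, 5), (4, 6), (6, 3), (6, 8), (8, 4), (8, 7)}; affine count = 11; |E(F_11)| = 12.

Discriminant check: Δ ∝ 4a³ + 27b² = 4·4³ + 27·0² = 4·64 + 27·0 ≡ 3 (mod 11). Nonzero ⇒ E is nonsingular.
For each x ∈ F_11, compute rhs = x³ + 4·x + 0 mod 11, then count y ∈ F_11 with y² ≡ rhs.
  x = 0: rhs = 0, matching y values: 0 (1 points).
  x = 1: rhs = 5, matching y values: 4, 7 (2 points).
  x = 2: rhs = 5, matching y values: 4, 7 (2 points).
  x = 3: rhs = 6, matching y values: none (0 points).
  x = 4: rhs = 3, matching y values: 5, 6 (2 points).
  x = 5: rhs = 2, matching y values: none (0 points).
  x = 6: rhs = 9, matching y values: 3, 8 (2 points).
  x = 7: rhs = 8, matching y values: none (0 points).
  x = 8: rhs = 5, matching y values: 4, 7 (2 points).
  x = 9: rhs = 6, matching y values: none (0 points).
  x = 10: rhs = 6, matching y values: none (0 points).
Total affine count: 11.
Full point count |E(F_11)| = 11 + 1 = 12.
Hasse bound: |12 − (11+1)| = |0| = 0 ≤ 2√11 ≈ 6.6332 ✓.


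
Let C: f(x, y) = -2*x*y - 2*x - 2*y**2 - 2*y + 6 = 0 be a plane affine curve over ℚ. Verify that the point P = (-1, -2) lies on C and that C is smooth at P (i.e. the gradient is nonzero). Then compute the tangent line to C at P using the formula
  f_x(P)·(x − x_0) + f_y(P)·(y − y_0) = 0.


Tangent line at P: 2*x + 8*y + 18 = 0.

Step 1: f(-1, -2) = 0, so P lies on C.
Step 2: partial derivatives
  f_x(x, y) = -2*y - 2, f_y(x, y) = -2*x - 4*y - 2.
  f_x(P) = 2, f_y(P) = 8 (gradient nonzero, so P is smooth).
Step 3: tangent line at P: 2·(x − -1) + 8·(y − -2) = 0.
Expanding: 2*x + 8*y + 18 = 0.


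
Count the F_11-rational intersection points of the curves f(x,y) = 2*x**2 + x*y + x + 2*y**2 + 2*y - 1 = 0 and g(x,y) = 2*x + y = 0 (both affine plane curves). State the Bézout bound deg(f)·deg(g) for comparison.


Common zeros: ∅; count = 0; Bézout bound = 2.

deg(f) = 2, deg(g) = 1, so Bézout bound = 2.
Scan x ∈ F_11. For each x, list the y ∈ F_11 with f(x, y) ≡ 0 and those with g(x, y) ≡ 0 (mod 11); the common zeros in that column are the intersection.
  x = 0: f ≡ 0 at y ∈ {2, 8}; g ≡ 0 at y ∈ {0}; common: ∅.
  x = 1: f ≡ 0 at y ∈ {7, 8}; g ≡ 0 at y ∈ {9}; common: ∅.
  x = 2: f ≡ 0 at y ∈ ∅; g ≡ 0 at y ∈ {7}; common: ∅.
  x = 3: f ≡ 0 at y ∈ ∅; g ≡ 0 at y ∈ {5}; common: ∅.
  x = 4: f ≡ 0 at y ∈ {2, 6}; g ≡ 0 at y ∈ {3}; common: ∅.
  x = 5: f ≡ 0 at y ∈ ∅; g ≡ 0 at y ∈ {1}; common: ∅.
  x = 6: f ≡ 0 at y ∈ {0, 7}; g ≡ 0 at y ∈ {10}; common: ∅.
  x = 7: f ≡ 0 at y ∈ ∅; g ≡ 0 at y ∈ {8}; common: ∅.
  x = 8: f ≡ 0 at y ∈ ∅; g ≡ 0 at y ∈ {6}; common: ∅.
  x = 9: f ≡ 0 at y ∈ {5, 6}; g ≡ 0 at y ∈ {4}; common: ∅.
  x = 10: f ≡ 0 at y ∈ {0, 5}; g ≡ 0 at y ∈ {2}; common: ∅.
Collecting: common zeros = ∅, so the count is 0.
Comparison with the Bézout bound: 0 ≤ 2 = deg(f)·deg(g), as expected for curves with no common component (the affine F_11-count falls short of the bound because intersections may lie at infinity, over extension fields, or carry multiplicity).


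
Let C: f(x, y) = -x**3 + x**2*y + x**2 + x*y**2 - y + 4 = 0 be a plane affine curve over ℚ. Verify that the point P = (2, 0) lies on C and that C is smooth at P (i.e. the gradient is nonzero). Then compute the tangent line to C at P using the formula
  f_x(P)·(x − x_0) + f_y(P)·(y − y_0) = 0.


Tangent line at P: -8*x + 3*y + 16 = 0.

Step 1: f(2, 0) = 0, so P lies on C.
Step 2: partial derivatives
  f_x(x, y) = -3*x**2 + 2*x*y + 2*x + y**2, f_y(x, y) = x**2 + 2*x*y - 1.
  f_x(P) = -8, f_y(P) = 3 (gradient nonzero, so P is smooth).
Step 3: tangent line at P: -8·(x − 2) + 3·(y − 0) = 0.
Expanding: -8*x + 3*y + 16 = 0.


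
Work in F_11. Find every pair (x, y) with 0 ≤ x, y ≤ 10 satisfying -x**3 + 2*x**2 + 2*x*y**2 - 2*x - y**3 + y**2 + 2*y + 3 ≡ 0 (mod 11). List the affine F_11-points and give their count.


Affine F_11-points: {(0, 6), (0, 8), (0, 9), (3, 4), (5, 6), (7, 10), (8, 6), (10, 2), (10, 3), (10, 5)}; count = 10.

For each of the 121 pairs (x, y) ∈ F_11², evaluate f(x, y) mod 11. Record the zeros.
  x = 0: [0↦3, 1↦5, 2↦3, 3↦2, 4↦7, 5↦1, 6↦0, 7↦9, 8↦0, 9↦0, 10↦3]  zeros at y ∈ {6, 8, 9}
  x = 1: [0↦2, 1↦6, 2↦10, 3↦8, 4↦5, 5↦6, 6↦5, 7↦7, 8↦6, 9↦7, 10↦4]  zeros at y ∈ ∅
  x = 2: [0↦10, 1↦5, 2↦4, 3↦1, 4↦1, 5↦9, 6↦8, 7↦3, 8↦10, 9↦1, 10↦3]  zeros at y ∈ ∅
  x = 3: [0↦10, 1↦7, 2↦1, 3↦8, 4↦0, 5↦4, 6↦3, 7↦2, 8↦6, 9↦9, 10↦5]  zeros at y ∈ {4}
  x = 4: [0↦7, 1↦6, 2↦6, 3↦1, 4↦7, 5↦7, 6↦6, 7↦9, 8↦10, 9↦3, 10↦4]  zeros at y ∈ ∅
  x = 5: [0↦6, 1↦7, 2↦2, 3↦7, 4↦5, 5↦1, 6↦0, 7↦7, 8↦5, 9↦10, 10↦5]  zeros at y ∈ {6}
  x = 6: [0↦1, 1↦4, 2↦5, 3↦9, 4↦10, 5↦2, 6↦1, 7↦1, 8↦7, 9↦2, 10↦2]  zeros at y ∈ ∅
  x = 7: [0↦8, 1↦2, 2↦9, 3↦1, 4↦5, 5↦4, 6↦3, 7↦7, 8↦10, 9↦6, 10↦0]  zeros at y ∈ {10}
  x = 8: [0↦10, 1↦6, 2↦8, 3↦10, 4↦6, 5↦1, 6↦0, 7↦8, 8↦8, 9↦5, 10↦4]  zeros at y ∈ {6}
  x = 9: [0↦1, 1↦10, 2↦7, 3↦8, 4↦7, 5↦9, 6↦8, 7↦9, 8↦6, 9↦4, 10↦8]  zeros at y ∈ ∅
  x = 10: [0↦8, 1↦8, 2↦0, 3↦0, 4↦2, 5↦0, 6↦10, 7↦4, 8↦9, 9↦8, 10↦6]  zeros at y ∈ {2, 3, 5}
Collecting zeros: affine points = {(0, 6), (0, 8), (0, 9), (3, 4), (5, 6), (7, 10), (8, 6), (10, 2), (10, 3), (10, 5)}.
Total count |C(F_11)_aff| = 10.


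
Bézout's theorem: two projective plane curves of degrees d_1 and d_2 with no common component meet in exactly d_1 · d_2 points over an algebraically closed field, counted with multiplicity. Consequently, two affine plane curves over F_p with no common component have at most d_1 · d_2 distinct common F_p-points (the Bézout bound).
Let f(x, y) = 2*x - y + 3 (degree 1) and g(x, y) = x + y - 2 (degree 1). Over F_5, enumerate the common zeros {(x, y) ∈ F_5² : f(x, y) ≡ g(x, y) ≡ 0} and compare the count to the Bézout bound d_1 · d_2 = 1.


Common zeros: {(3, 4)}; count = 1; Bézout bound = 1.

deg(f) = 1, deg(g) = 1, so Bézout bound = 1.
Scan x ∈ F_5. For each x, list the y ∈ F_5 with f(x, y) ≡ 0 and those with g(x, y) ≡ 0 (mod 5); the common zeros in that column are the intersection.
  x = 0: f ≡ 0 at y ∈ {3}; g ≡ 0 at y ∈ {2}; common: ∅.
  x = 1: f ≡ 0 at y ∈ {0}; g ≡ 0 at y ∈ {1}; common: ∅.
  x = 2: f ≡ 0 at y ∈ {2}; g ≡ 0 at y ∈ {0}; common: ∅.
  x = 3: f ≡ 0 at y ∈ {4}; g ≡ 0 at y ∈ {4}; common: {4}.
  x = 4: f ≡ 0 at y ∈ {1}; g ≡ 0 at y ∈ {3}; common: ∅.
Collecting: common zeros = {(3, 4)}, so the count is 1.
Comparison with the Bézout bound: 1 ≤ 1 = deg(f)·deg(g), as expected for curves with no common component (the bound is attained).


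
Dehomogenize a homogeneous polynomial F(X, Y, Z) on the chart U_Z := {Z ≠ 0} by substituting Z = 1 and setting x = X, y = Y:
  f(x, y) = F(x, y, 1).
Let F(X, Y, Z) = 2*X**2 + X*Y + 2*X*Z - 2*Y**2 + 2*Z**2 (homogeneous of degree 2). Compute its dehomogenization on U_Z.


f(x, y) = 2*x**2 + x*y + 2*x - 2*y**2 + 2

On U_Z we set Z = 1. Each monomial c·X^i·Y^j·Z^k in F becomes c·x^i·y^j·1^k = c·x^i·y^j.
Substituting Z = 1: F(X, Y, 1) = 2*x**2 + x*y + 2*x - 2*y**2 + 2.
Note: deg(f) ≤ deg(F) = 2; strict inequality happens when F is divisible by Z (lost terms).


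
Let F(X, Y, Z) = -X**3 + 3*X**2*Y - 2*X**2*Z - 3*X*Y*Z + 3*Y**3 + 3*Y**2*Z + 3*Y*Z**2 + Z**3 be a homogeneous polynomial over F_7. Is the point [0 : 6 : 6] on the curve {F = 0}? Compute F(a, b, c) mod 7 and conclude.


F(0,6,6) ≡ 4 (mod 7); P is NOT on the curve.

Evaluate F(0, 6, 6) term-by-term (mod 7).
  -X**3 ↦ -1·0·1·1 = 0
  3*X**2*Y ↦ 3·0·6·1 = 0
  -2*X**2*Z ↦ -2·0·1·6 = 0
  -3*X*Y*Z ↦ -3·0·6·6 = 0
  3*Y**3 ↦ 3·1·216·1 = 648
  3*Y**2*Z ↦ 3·1·36·6 = 648
  3*Y*Z**2 ↦ 3·1·6·36 = 648
  Z**3 ↦ 1·1·1·216 = 216
Sum: F(0, 6, 6) = (0) + (0) + (0) + (0) + (648) + (648) + (648) + (216) = 2160.
Reducing mod 7: 2160 ≡ 4 (mod 7).
Since F(a, b, c) ≡ 4 ≠ 0 (mod 7), P does NOT lie on the curve.


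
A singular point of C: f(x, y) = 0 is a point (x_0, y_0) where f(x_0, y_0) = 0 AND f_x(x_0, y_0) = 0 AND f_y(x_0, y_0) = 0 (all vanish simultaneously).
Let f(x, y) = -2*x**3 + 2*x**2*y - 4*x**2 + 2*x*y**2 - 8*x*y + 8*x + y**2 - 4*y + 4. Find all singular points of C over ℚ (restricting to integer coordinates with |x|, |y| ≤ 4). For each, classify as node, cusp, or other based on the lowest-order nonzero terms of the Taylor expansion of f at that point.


Singular points: {(0, 2)}; classification: cusp.

Compute partial derivatives:
  f_x = -6*x**2 + 4*x*y - 8*x + 2*y**2 - 8*y + 8.
  f_y = 2*x**2 + 4*x*y - 8*x + 2*y - 4.
Scan x_0 ∈ {−4, ..., 4}. For each x_0, f_y(x_0, y) is a polynomial in y; find its integer roots y ∈ {−4, ..., 4}, then test f_x and f at those candidates.
  x = -4: f_y(-4, y) = 60 - 14*y; no integer root y with |y| ≤ 4.
  x = -3: f_y(-3, y) = 38 - 10*y; no integer root y with |y| ≤ 4.
  x = -2: f_y(-2, y) = 20 - 6*y; no integer root y with |y| ≤ 4.
  x = -1: f_y(-1, y) = 6 - 2*y; vanishes at y ∈ {3}. (-1, 3): f_x = -8 ≠ 0.
  x = 0: f_y(0, y) = 2*y - 4; vanishes at y ∈ {2}. (0, 2): f_x = 0, f = 0 — SINGULAR.
  x = 1: f_y(1, y) = 6*y - 10; no integer root y with |y| ≤ 4.
  x = 2: f_y(2, y) = 10*y - 12; no integer root y with |y| ≤ 4.
  x = 3: f_y(3, y) = 14*y - 10; no integer root y with |y| ≤ 4.
  x = 4: f_y(4, y) = 18*y - 4; no integer root y with |y| ≤ 4.
Only singular point on the grid: (0, 2).
Classify: substitute x = 0 + u, y = 2 + v and expand: f = -2*u**3 + 2*u**2*v + 2*u*v**2 + v**2.
No constant or linear terms (consistent with a singular point). Quadratic part: v**2. Cubic part: -2*u**3 + 2*u**2*v + 2*u*v**2.
The quadratic part v**2 is a perfect square, so there is a single (double) tangent line v = 0, i.e. y = 2. Restricting the cubic part to that line (v = 0) leaves -2*u**3 ≠ 0, so f is not divisible by v and the branch is v² ≈ 2*u**3 to lowest order — this is a cusp.
Classification: cusp.


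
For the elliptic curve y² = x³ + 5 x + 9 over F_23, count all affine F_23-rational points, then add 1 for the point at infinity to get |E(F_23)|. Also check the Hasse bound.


Affine points = {(0, 3), (0, 20), (2, 2), (2, 21), (4, 1), (4, 22), (6, 5), (6, 18), (8, 3), (8, 20), (9, 1), (9, 22), (10, 1), (10, 22), (12, 7), (12, 16), (15, 3), (15, 20), (17, 4), (17, 19), (20, 6), (20, 17), (22, 7), (22, 16)}; affine count = 24; |E(F_23)| = 25.

Discriminant check: Δ ∝ 4a³ + 27b² = 4·5³ + 27·9² = 4·125 + 27·81 ≡ 19 (mod 23). Nonzero ⇒ E is nonsingular.
For each x ∈ F_23, compute rhs = x³ + 5·x + 9 mod 23, then count y ∈ F_23 with y² ≡ rhs.
  x = 0: rhs = 9, matching y values: 3, 20 (2 points).
  x = 1: rhs = 15, matching y values: none (0 points).
  x = 2: rhs = 4, matching y values: 2, 21 (2 points).
  x = 3: rhs = 5, matching y values: none (0 points).
  x = 4: rhs = 1, matching y values: 1, 22 (2 points).
  x = 5: rhs = 21, matching y values: none (0 points).
  x = 6: rhs = 2, matching y values: 5, 18 (2 points).
  x = 7: rhs = 19, matching y values: none (0 points).
  x = 8: rhs = 9, matching y values: 3, 20 (2 points).
  x = 9: rhs = 1, matching y values: 1, 22 (2 points).
  x = 10: rhs = 1, matching y values: 1, 22 (2 points).
  x = 11: rhs = 15, matching y values: none (0 points).
  x = 12: rhs = 3, matching y values: 7, 16 (2 points).
  x = 13: rhs = 17, matching y values: none (0 points).
  x = 14: rhs = 17, matching y values: none (0 points).
  x = 15: rhs = 9, matching y values: 3, 20 (2 points).
  x = 16: rhs = 22, matching y values: none (0 points).
  x = 17: rhs = 16, matching y values: 4, 19 (2 points).
  x = 18: rhs = 20, matching y values: none (0 points).
  x = 19: rhs = 17, matching y values: none (0 points).
  x = 20: rhs = 13, matching y values: 6, 17 (2 points).
  x = 21: rhs = 14, matching y values: none (0 points).
  x = 22: rhs = 3, matching y values: 7, 16 (2 points).
Total affine count: 24.
Full point count |E(F_23)| = 24 + 1 = 25.
Hasse bound: |25 − (23+1)| = |1| = 1 ≤ 2√23 ≈ 9.5917 ✓.


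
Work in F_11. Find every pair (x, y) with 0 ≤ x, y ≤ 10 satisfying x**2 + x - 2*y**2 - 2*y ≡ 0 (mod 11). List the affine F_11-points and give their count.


Affine F_11-points: {(0, 0), (0, 10), (1, 3), (1, 7), (3, 2), (3, 8), (7, 2), (7, 8), (9, 3), (9, 7), (10, 0), (10, 10)}; count = 12.

For each of the 121 pairs (x, y) ∈ F_11², evaluate f(x, y) mod 11. Record the zeros.
  x = 0: [0↦0, 1↦7, 2↦10, 3↦9, 4↦4, 5↦6, 6↦4, 7↦9, 8↦10, 9↦7, 10↦0]  zeros at y ∈ {0, 10}
  x = 1: [0↦2, 1↦9, 2↦1, 3↦0, 4↦6, 5↦8, 6↦6, 7↦0, 8↦1, 9↦9, 10↦2]  zeros at y ∈ {3, 7}
  x = 2: [0↦6, 1↦2, 2↦5, 3↦4, 4↦10, 5↦1, 6↦10, 7↦4, 8↦5, 9↦2, 10↦6]  zeros at y ∈ ∅
  x = 3: [0↦1, 1↦8, 2↦0, 3↦10, 4↦5, 5↦7, 6↦5, 7↦10, 8↦0, 9↦8, 10↦1]  zeros at y ∈ {2, 8}
  x = 4: [0↦9, 1↦5, 2↦8, 3↦7, 4↦2, 5↦4, 6↦2, 7↦7, 8↦8, 9↦5, 10↦9]  zeros at y ∈ ∅
  x = 5: [0↦8, 1↦4, 2↦7, 3↦6, 4↦1, 5↦3, 6↦1, 7↦6, 8↦7, 9↦4, 10↦8]  zeros at y ∈ ∅
  x = 6: [0↦9, 1↦5, 2↦8, 3↦7, 4↦2, 5↦4, 6↦2, 7↦7, 8↦8, 9↦5, 10↦9]  zeros at y ∈ ∅
  x = 7: [0↦1, 1↦8, 2↦0, 3↦10, 4↦5, 5↦7, 6↦5, 7↦10, 8↦0, 9↦8, 10↦1]  zeros at y ∈ {2, 8}
  x = 8: [0↦6, 1↦2, 2↦5, 3↦4, 4↦10, 5↦1, 6↦10, 7↦4, 8↦5, 9↦2, 10↦6]  zeros at y ∈ ∅
  x = 9: [0↦2, 1↦9, 2↦1, 3↦0, 4↦6, 5↦8, 6↦6, 7↦0, 8↦1, 9↦9, 10↦2]  zeros at y ∈ {3, 7}
  x = 10: [0↦0, 1↦7, 2↦10, 3↦9, 4↦4, 5↦6, 6↦4, 7↦9, 8↦10, 9↦7, 10↦0]  zeros at y ∈ {0, 10}
Collecting zeros: affine points = {(0, 0), (0, 10), (1, 3), (1, 7), (3, 2), (3, 8), (7, 2), (7, 8), (9, 3), (9, 7), (10, 0), (10, 10)}.
Total count |C(F_11)_aff| = 12.


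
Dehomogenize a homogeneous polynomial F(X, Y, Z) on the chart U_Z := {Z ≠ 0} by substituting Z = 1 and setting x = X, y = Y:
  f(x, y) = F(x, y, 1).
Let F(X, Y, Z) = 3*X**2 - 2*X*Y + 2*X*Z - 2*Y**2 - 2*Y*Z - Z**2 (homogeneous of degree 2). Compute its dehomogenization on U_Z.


f(x, y) = 3*x**2 - 2*x*y + 2*x - 2*y**2 - 2*y - 1

On U_Z we set Z = 1. Each monomial c·X^i·Y^j·Z^k in F becomes c·x^i·y^j·1^k = c·x^i·y^j.
Substituting Z = 1: F(X, Y, 1) = 3*x**2 - 2*x*y + 2*x - 2*y**2 - 2*y - 1.
Note: deg(f) ≤ deg(F) = 2; strict inequality happens when F is divisible by Z (lost terms).


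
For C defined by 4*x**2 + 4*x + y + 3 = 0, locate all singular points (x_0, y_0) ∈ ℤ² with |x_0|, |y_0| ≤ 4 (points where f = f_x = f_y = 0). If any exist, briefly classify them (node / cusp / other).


No singular points in the scanned grid; C is smooth there.

Compute partial derivatives:
  f_x = 8*x + 4.
  f_y = 1.
f_y = 1 is a nonzero constant, so f_y never vanishes: no point (x, y) can satisfy f = f_x = f_y = 0. In particular no (x, y) ∈ {−4, ..., 4}² is singular; the curve is smooth.


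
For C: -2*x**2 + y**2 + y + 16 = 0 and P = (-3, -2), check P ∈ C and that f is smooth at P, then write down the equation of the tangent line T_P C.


Tangent line at P: 12*x - 3*y + 30 = 0.

Step 1: f(-3, -2) = 0, so P lies on C.
Step 2: partial derivatives
  f_x(x, y) = -4*x, f_y(x, y) = 2*y + 1.
  f_x(P) = 12, f_y(P) = -3 (gradient nonzero, so P is smooth).
Step 3: tangent line at P: 12·(x − -3) + -3·(y − -2) = 0.
Expanding: 12*x - 3*y + 30 = 0.


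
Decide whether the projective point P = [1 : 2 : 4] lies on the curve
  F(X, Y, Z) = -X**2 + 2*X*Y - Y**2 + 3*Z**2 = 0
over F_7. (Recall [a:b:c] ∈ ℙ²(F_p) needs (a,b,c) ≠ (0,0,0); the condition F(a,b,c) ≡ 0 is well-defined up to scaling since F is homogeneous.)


F(1,2,4) ≡ 5 (mod 7); P is NOT on the curve.

Evaluate F(1, 2, 4) term-by-term (mod 7).
  -X**2 ↦ -1·1·1·1 = -1
  2*X*Y ↦ 2·1·2·1 = 4
  -Y**2 ↦ -1·1·4·1 = -4
  3*Z**2 ↦ 3·1·1·16 = 48
Sum: F(1, 2, 4) = (-1) + (4) + (-4) + (48) = 47.
Reducing mod 7: 47 ≡ 5 (mod 7).
Since F(a, b, c) ≡ 5 ≠ 0 (mod 7), P does NOT lie on the curve.


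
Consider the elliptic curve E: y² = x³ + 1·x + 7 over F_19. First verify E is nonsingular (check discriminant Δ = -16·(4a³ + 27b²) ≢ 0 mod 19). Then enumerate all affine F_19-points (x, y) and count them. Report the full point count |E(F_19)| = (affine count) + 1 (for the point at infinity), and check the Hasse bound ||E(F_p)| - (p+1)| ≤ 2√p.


Affine points = {(0, 8), (0, 11), (1, 3), (1, 16), (2, 6), (2, 13), (5, 2), (5, 17), (6, 1), (6, 18), (9, 2), (9, 17), (11, 0), (17, 4), (17, 15), (18, 9), (18, 10)}; affine count = 17; |E(F_19)| = 18.

Discriminant check: Δ ∝ 4a³ + 27b² = 4·1³ + 27·7² = 4·1 + 27·49 ≡ 16 (mod 19). Nonzero ⇒ E is nonsingular.
For each x ∈ F_19, compute rhs = x³ + 1·x + 7 mod 19, then count y ∈ F_19 with y² ≡ rhs.
  x = 0: rhs = 7, matching y values: 8, 11 (2 points).
  x = 1: rhs = 9, matching y values: 3, 16 (2 points).
  x = 2: rhs = 17, matching y values: 6, 13 (2 points).
  x = 3: rhs = 18, matching y values: none (0 points).
  x = 4: rhs = 18, matching y values: none (0 points).
  x = 5: rhs = 4, matching y values: 2, 17 (2 points).
  x = 6: rhs = 1, matching y values: 1, 18 (2 points).
  x = 7: rhs = 15, matching y values: none (0 points).
  x = 8: rhs = 14, matching y values: none (0 points).
  x = 9: rhs = 4, matching y values: 2, 17 (2 points).
  x = 10: rhs = 10, matching y values: none (0 points).
  x = 11: rhs = 0, matching y values: 0 (1 points).
  x = 12: rhs = 18, matching y values: none (0 points).
  x = 13: rhs = 13, matching y values: none (0 points).
  x = 14: rhs = 10, matching y values: none (0 points).
  x = 15: rhs = 15, matching y values: none (0 points).
  x = 16: rhs = 15, matching y values: none (0 points).
  x = 17: rhs = 16, matching y values: 4, 15 (2 points).
  x = 18: rhs = 5, matching y values: 9, 10 (2 points).
Total affine count: 17.
Full point count |E(F_19)| = 17 + 1 = 18.
Hasse bound: |18 − (19+1)| = |-2| = 2 ≤ 2√19 ≈ 8.7178 ✓.


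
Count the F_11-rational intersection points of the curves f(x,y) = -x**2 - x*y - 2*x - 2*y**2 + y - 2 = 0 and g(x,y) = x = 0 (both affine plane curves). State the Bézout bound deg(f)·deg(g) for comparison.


Common zeros: ∅; count = 0; Bézout bound = 2.

deg(f) = 2, deg(g) = 1, so Bézout bound = 2.
Scan x ∈ F_11. For each x, list the y ∈ F_11 with f(x, y) ≡ 0 and those with g(x, y) ≡ 0 (mod 11); the common zeros in that column are the intersection.
  x = 0: f ≡ 0 at y ∈ ∅; g ≡ 0 at y ∈ {0, 1, 2, 3, 4, 5, 6, 7, 8, 9, 10}; common: ∅.
  x = 1: f ≡ 0 at y ∈ {5, 6}; g ≡ 0 at y ∈ ∅; common: ∅.
  x = 2: f ≡ 0 at y ∈ {6, 10}; g ≡ 0 at y ∈ ∅; common: ∅.
  x = 3: f ≡ 0 at y ∈ {5}; g ≡ 0 at y ∈ ∅; common: ∅.
  x = 4: f ≡ 0 at y ∈ ∅; g ≡ 0 at y ∈ ∅; common: ∅.
  x = 5: f ≡ 0 at y ∈ ∅; g ≡ 0 at y ∈ ∅; common: ∅.
  x = 6: f ≡ 0 at y ∈ ∅; g ≡ 0 at y ∈ ∅; common: ∅.
  x = 7: f ≡ 0 at y ∈ {4}; g ≡ 0 at y ∈ ∅; common: ∅.
  x = 8: f ≡ 0 at y ∈ {3, 10}; g ≡ 0 at y ∈ ∅; common: ∅.
  x = 9: f ≡ 0 at y ∈ {3, 4}; g ≡ 0 at y ∈ ∅; common: ∅.
  x = 10: f ≡ 0 at y ∈ ∅; g ≡ 0 at y ∈ ∅; common: ∅.
Collecting: common zeros = ∅, so the count is 0.
Comparison with the Bézout bound: 0 ≤ 2 = deg(f)·deg(g), as expected for curves with no common component (the affine F_11-count falls short of the bound because intersections may lie at infinity, over extension fields, or carry multiplicity).


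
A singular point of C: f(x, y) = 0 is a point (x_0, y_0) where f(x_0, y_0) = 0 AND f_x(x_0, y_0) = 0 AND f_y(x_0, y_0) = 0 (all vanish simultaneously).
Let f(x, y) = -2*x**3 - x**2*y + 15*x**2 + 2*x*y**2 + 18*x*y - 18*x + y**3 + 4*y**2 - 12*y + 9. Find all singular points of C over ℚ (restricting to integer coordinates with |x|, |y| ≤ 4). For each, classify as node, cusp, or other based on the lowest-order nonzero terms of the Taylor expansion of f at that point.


Singular points: {(3, -3)}; classification: cusp.

Compute partial derivatives:
  f_x = -6*x**2 - 2*x*y + 30*x + 2*y**2 + 18*y - 18.
  f_y = -x**2 + 4*x*y + 18*x + 3*y**2 + 8*y - 12.
Scan x_0 ∈ {−4, ..., 4}. For each x_0, f_y(x_0, y) is a polynomial in y; find its integer roots y ∈ {−4, ..., 4}, then test f_x and f at those candidates.
  x = -4: f_y(-4, y) = 3*y**2 - 8*y - 100; no integer root y with |y| ≤ 4.
  x = -3: f_y(-3, y) = 3*y**2 - 4*y - 75; no integer root y with |y| ≤ 4.
  x = -2: f_y(-2, y) = 3*y**2 - 52; no integer root y with |y| ≤ 4.
  x = -1: f_y(-1, y) = 3*y**2 + 4*y - 31; no integer root y with |y| ≤ 4.
  x = 0: f_y(0, y) = 3*y**2 + 8*y - 12; no integer root y with |y| ≤ 4.
  x = 1: f_y(1, y) = 3*y**2 + 12*y + 5; no integer root y with |y| ≤ 4.
  x = 2: f_y(2, y) = 3*y**2 + 16*y + 20; vanishes at y ∈ {-2}. (2, -2): f_x = -2 ≠ 0.
  x = 3: f_y(3, y) = 3*y**2 + 20*y + 33; vanishes at y ∈ {-3}. (3, -3): f_x = 0, f = 0 — SINGULAR.
  x = 4: f_y(4, y) = 3*y**2 + 24*y + 44; no integer root y with |y| ≤ 4.
Only singular point on the grid: (3, -3).
Classify: substitute x = 3 + u, y = -3 + v and expand: f = -2*u**3 - u**2*v + 2*u*v**2 + v**3 + v**2.
No constant or linear terms (consistent with a singular point). Quadratic part: v**2. Cubic part: -2*u**3 - u**2*v + 2*u*v**2 + v**3.
The quadratic part v**2 is a perfect square, so there is a single (double) tangent line v = 0, i.e. y = -3. Restricting the cubic part to that line (v = 0) leaves -2*u**3 ≠ 0, so f is not divisible by v and the branch is v² ≈ 2*u**3 to lowest order — this is a cusp.
Classification: cusp.


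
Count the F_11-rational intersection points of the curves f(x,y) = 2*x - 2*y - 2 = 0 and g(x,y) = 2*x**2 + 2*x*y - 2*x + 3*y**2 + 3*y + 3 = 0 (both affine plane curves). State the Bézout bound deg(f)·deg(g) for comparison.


Common zeros: {(5, 4), (7, 6)}; count = 2; Bézout bound = 2.

deg(f) = 1, deg(g) = 2, so Bézout bound = 2.
Scan x ∈ F_11. For each x, list the y ∈ F_11 with f(x, y) ≡ 0 and those with g(x, y) ≡ 0 (mod 11); the common zeros in that column are the intersection.
  x = 0: f ≡ 0 at y ∈ {10}; g ≡ 0 at y ∈ ∅; common: ∅.
  x = 1: f ≡ 0 at y ∈ {0}; g ≡ 0 at y ∈ {1}; common: ∅.
  x = 2: f ≡ 0 at y ∈ {1}; g ≡ 0 at y ∈ {2, 3}; common: ∅.
  x = 3: f ≡ 0 at y ∈ {2}; g ≡ 0 at y ∈ {4}; common: ∅.
  x = 4: f ≡ 0 at y ∈ {3}; g ≡ 0 at y ∈ ∅; common: ∅.
  x = 5: f ≡ 0 at y ∈ {4}; g ≡ 0 at y ∈ {4, 10}; common: {4}.
  x = 6: f ≡ 0 at y ∈ {5}; g ≡ 0 at y ∈ ∅; common: ∅.
  x = 7: f ≡ 0 at y ∈ {6}; g ≡ 0 at y ∈ {3, 6}; common: {6}.
  x = 8: f ≡ 0 at y ∈ {7}; g ≡ 0 at y ∈ {2, 10}; common: ∅.
  x = 9: f ≡ 0 at y ∈ {8}; g ≡ 0 at y ∈ ∅; common: ∅.
  x = 10: f ≡ 0 at y ∈ {9}; g ≡ 0 at y ∈ {1, 6}; common: ∅.
Collecting: common zeros = {(5, 4), (7, 6)}, so the count is 2.
Comparison with the Bézout bound: 2 ≤ 2 = deg(f)·deg(g), as expected for curves with no common component (the bound is attained).


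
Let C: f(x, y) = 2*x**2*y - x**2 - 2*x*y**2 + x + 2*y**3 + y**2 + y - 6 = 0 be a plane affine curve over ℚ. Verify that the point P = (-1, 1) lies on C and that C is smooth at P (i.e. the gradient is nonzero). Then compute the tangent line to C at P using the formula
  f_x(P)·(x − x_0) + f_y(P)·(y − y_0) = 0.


Tangent line at P: -3*x + 15*y - 18 = 0.

Step 1: f(-1, 1) = 0, so P lies on C.
Step 2: partial derivatives
  f_x(x, y) = 4*x*y - 2*x - 2*y**2 + 1, f_y(x, y) = 2*x**2 - 4*x*y + 6*y**2 + 2*y + 1.
  f_x(P) = -3, f_y(P) = 15 (gradient nonzero, so P is smooth).
Step 3: tangent line at P: -3·(x − -1) + 15·(y − 1) = 0.
Expanding: -3*x + 15*y - 18 = 0.


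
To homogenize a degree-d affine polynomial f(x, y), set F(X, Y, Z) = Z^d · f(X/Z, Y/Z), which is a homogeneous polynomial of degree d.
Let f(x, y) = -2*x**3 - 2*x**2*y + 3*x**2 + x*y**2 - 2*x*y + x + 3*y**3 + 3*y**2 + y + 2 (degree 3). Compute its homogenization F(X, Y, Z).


F(X, Y, Z) = -2*X**3 - 2*X**2*Y + 3*X**2*Z + X*Y**2 - 2*X*Y*Z + X*Z**2 + 3*Y**3 + 3*Y**2*Z + Y*Z**2 + 2*Z**3

deg(f) = 3.
Substitute x = X/Z, y = Y/Z into f, then multiply by Z^3.
  monomial -2·x^3·y^0 ↦ -2·X^3·Y^0·Z^0.
  monomial -2·x^2·y^1 ↦ -2·X^2·Y^1·Z^0.
  monomial 3·x^2·y^0 ↦ 3·X^2·Y^0·Z^1.
  monomial 1·x^1·y^2 ↦ 1·X^1·Y^2·Z^0.
  monomial -2·x^1·y^1 ↦ -2·X^1·Y^1·Z^1.
  monomial 1·x^1·y^0 ↦ 1·X^1·Y^0·Z^2.
  monomial 3·x^0·y^3 ↦ 3·X^0·Y^3·Z^0.
  monomial 3·x^0·y^2 ↦ 3·X^0·Y^2·Z^1.
  monomial 1·x^0·y^1 ↦ 1·X^0·Y^1·Z^2.
  monomial 2·x^0·y^0 ↦ 2·X^0·Y^0·Z^3.
Collecting: F(X, Y, Z) = -2*X**3 - 2*X**2*Y + 3*X**2*Z + X*Y**2 - 2*X*Y*Z + X*Z**2 + 3*Y**3 + 3*Y**2*Z + Y*Z**2 + 2*Z**3.


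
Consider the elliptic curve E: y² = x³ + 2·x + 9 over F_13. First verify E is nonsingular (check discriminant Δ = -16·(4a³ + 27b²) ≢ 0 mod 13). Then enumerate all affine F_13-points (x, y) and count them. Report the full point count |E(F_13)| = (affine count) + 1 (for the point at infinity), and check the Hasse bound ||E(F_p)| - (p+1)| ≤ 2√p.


Affine points = {(0, 3), (0, 10), (1, 5), (1, 8), (3, 4), (3, 9), (4, 4), (4, 9), (5, 1), (5, 12), (6, 4), (6, 9), (8, 2), (8, 11), (11, 6), (11, 7)}; affine count = 16; |E(F_13)| = 17.

Discriminant check: Δ ∝ 4a³ + 27b² = 4·2³ + 27·9² = 4·8 + 27·81 ≡ 9 (mod 13). Nonzero ⇒ E is nonsingular.
For each x ∈ F_13, compute rhs = x³ + 2·x + 9 mod 13, then count y ∈ F_13 with y² ≡ rhs.
  x = 0: rhs = 9, matching y values: 3, 10 (2 points).
  x = 1: rhs = 12, matching y values: 5, 8 (2 points).
  x = 2: rhs = 8, matching y values: none (0 points).
  x = 3: rhs = 3, matching y values: 4, 9 (2 points).
  x = 4: rhs = 3, matching y values: 4, 9 (2 points).
  x = 5: rhs = 1, matching y values: 1, 12 (2 points).
  x = 6: rhs = 3, matching y values: 4, 9 (2 points).
  x = 7: rhs = 2, matching y values: none (0 points).
  x = 8: rhs = 4, matching y values: 2, 11 (2 points).
  x = 9: rhs = 2, matching y values: none (0 points).
  x = 10: rhs = 2, matching y values: none (0 points).
  x = 11: rhs = 10, matching y values: 6, 7 (2 points).
  x = 12: rhs = 6, matching y values: none (0 points).
Total affine count: 16.
Full point count |E(F_13)| = 16 + 1 = 17.
Hasse bound: |17 − (13+1)| = |3| = 3 ≤ 2√13 ≈ 7.2111 ✓.
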